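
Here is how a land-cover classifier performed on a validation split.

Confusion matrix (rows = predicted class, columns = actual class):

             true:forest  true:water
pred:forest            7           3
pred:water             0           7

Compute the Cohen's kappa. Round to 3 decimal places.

0.658

Observed agreement pₒ = trace/N = 14/17 = 0.8235
Expected agreement pₑ = Σ (rowᵢ·colᵢ)/N² = (7·10 + 10·7)/17² = 0.4844
κ = (pₒ − pₑ)/(1 − pₑ) = (0.8235 − 0.4844)/(1 − 0.4844) = 0.658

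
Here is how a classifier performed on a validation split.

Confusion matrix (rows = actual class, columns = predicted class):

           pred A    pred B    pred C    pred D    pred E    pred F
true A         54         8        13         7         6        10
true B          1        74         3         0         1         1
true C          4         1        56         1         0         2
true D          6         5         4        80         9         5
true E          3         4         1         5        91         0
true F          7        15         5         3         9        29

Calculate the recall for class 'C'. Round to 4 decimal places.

0.8750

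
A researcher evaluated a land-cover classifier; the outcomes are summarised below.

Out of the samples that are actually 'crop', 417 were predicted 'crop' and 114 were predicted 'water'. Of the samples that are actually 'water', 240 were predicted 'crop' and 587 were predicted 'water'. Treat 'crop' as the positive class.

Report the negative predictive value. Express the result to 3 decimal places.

NPV = TN/(TN+FN) = 587/(587+114) = 0.837

0.837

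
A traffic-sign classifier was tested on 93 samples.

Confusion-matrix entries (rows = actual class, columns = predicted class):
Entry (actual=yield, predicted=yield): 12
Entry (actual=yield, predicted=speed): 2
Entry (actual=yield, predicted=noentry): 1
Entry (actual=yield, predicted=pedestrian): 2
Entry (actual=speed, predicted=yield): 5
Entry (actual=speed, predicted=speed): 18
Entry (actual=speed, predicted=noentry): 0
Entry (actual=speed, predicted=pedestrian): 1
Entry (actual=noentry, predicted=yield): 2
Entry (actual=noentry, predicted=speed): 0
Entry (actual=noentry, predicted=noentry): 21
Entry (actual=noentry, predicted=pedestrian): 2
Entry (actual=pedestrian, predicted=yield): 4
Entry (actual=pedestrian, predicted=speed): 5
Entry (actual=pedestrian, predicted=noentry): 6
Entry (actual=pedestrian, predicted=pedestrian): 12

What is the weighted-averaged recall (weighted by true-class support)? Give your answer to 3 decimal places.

0.677

Per-class recall (TP/(TP+FN)):
  yield: TP=12, FN=2+1+2=5 → 12/17 = 0.7059
  speed: TP=18, FN=5+0+1=6 → 18/24 = 0.7500
  noentry: TP=21, FN=2+0+2=4 → 21/25 = 0.8400
  pedestrian: TP=12, FN=4+5+6=15 → 12/27 = 0.4444
Weighted-recall = Σ (supportᵢ/N)·recallᵢ with N=93: (17/93)·0.7059 + (24/93)·0.7500 + (25/93)·0.8400 + (27/93)·0.4444 = 0.677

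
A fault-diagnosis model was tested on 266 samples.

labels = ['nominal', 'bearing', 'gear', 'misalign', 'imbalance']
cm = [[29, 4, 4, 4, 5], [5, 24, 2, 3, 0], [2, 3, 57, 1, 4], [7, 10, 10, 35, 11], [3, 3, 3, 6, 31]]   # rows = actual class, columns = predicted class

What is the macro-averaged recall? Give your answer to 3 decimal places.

0.668

Per-class recall (TP/(TP+FN)):
  nominal: TP=29, FN=4+4+4+5=17 → 29/46 = 0.6304
  bearing: TP=24, FN=5+2+3+0=10 → 24/34 = 0.7059
  gear: TP=57, FN=2+3+1+4=10 → 57/67 = 0.8507
  misalign: TP=35, FN=7+10+10+11=38 → 35/73 = 0.4795
  imbalance: TP=31, FN=3+3+3+6=15 → 31/46 = 0.6739
Macro-recall = mean = (0.6304 + 0.7059 + 0.8507 + 0.4795 + 0.6739) / 5 = 0.668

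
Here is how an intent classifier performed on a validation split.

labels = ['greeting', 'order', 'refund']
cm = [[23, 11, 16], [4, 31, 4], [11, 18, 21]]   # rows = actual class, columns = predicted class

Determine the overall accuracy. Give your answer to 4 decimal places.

0.5396

Accuracy = trace / total = (23+31+21=75) / 139 = 75/139 = 0.5396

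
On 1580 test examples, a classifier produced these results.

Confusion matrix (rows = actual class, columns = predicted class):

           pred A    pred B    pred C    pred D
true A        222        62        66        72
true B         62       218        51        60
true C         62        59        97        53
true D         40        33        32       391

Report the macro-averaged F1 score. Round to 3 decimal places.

0.556

Per-class F1 score (2·TP/(2·TP+FP+FN)):
  A: TP=222, FP=62+62+40=164, FN=62+66+72=200 → 444/808 = 0.5495
  B: TP=218, FP=62+59+33=154, FN=62+51+60=173 → 436/763 = 0.5714
  C: TP=97, FP=66+51+32=149, FN=62+59+53=174 → 194/517 = 0.3752
  D: TP=391, FP=72+60+53=185, FN=40+33+32=105 → 782/1072 = 0.7295
Macro-F1 score = mean = (0.5495 + 0.5714 + 0.3752 + 0.7295) / 4 = 0.556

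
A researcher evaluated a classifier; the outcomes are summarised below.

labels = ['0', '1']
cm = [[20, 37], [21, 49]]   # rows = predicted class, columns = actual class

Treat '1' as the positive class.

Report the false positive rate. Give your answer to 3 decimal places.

0.512

FPR = FP/(FP+TN) = 21/(21+20) = 0.512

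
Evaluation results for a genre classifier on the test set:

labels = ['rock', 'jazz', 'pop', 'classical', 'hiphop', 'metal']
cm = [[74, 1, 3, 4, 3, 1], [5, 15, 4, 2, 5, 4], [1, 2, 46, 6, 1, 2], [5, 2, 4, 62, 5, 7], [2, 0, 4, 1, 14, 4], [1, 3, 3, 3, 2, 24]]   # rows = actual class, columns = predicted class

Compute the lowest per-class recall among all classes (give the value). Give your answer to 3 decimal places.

Per-class recall (TP/(TP+FN)):
  rock: TP=74, FN=1+3+4+3+1=12 → 74/86 = 0.8605
  jazz: TP=15, FN=5+4+2+5+4=20 → 15/35 = 0.4286
  pop: TP=46, FN=1+2+6+1+2=12 → 46/58 = 0.7931
  classical: TP=62, FN=5+2+4+5+7=23 → 62/85 = 0.7294
  hiphop: TP=14, FN=2+0+4+1+4=11 → 14/25 = 0.5600
  metal: TP=24, FN=1+3+3+3+2=12 → 24/36 = 0.6667
Lowest is class 'jazz' with recall = 0.429.

0.429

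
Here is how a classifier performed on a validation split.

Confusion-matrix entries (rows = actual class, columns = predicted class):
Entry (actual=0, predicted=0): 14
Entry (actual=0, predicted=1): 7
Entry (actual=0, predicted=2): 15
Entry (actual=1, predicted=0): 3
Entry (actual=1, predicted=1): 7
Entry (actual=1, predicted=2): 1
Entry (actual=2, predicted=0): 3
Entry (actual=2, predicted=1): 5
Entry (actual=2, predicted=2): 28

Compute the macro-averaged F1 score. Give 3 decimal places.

Per-class F1 score (2·TP/(2·TP+FP+FN)):
  0: TP=14, FP=3+3=6, FN=7+15=22 → 28/56 = 0.5000
  1: TP=7, FP=7+5=12, FN=3+1=4 → 14/30 = 0.4667
  2: TP=28, FP=15+1=16, FN=3+5=8 → 56/80 = 0.7000
Macro-F1 score = mean = (0.5000 + 0.4667 + 0.7000) / 3 = 0.556

0.556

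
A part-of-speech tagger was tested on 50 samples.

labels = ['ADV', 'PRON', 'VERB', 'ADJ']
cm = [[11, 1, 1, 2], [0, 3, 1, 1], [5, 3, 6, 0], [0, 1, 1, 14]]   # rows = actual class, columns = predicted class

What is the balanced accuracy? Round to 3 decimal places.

0.659

Balanced accuracy = mean of per-class recall.
  ADV: recall = 11/15 = 0.7333
  PRON: recall = 3/5 = 0.6000
  VERB: recall = 6/14 = 0.4286
  ADJ: recall = 14/16 = 0.8750
Mean = (0.7333 + 0.6000 + 0.4286 + 0.8750) / 4 = 0.659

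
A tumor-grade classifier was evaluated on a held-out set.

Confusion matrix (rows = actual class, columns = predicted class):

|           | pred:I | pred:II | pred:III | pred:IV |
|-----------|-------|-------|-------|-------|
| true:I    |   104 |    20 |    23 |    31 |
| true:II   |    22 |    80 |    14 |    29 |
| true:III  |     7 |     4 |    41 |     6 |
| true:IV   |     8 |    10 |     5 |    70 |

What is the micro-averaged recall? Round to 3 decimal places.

0.622

Micro-averaging pools counts across classes: ΣTP=295, ΣFP=179, ΣFN=179.
Micro-recall = TP/(TP+FN) on pooled counts = 0.622 (equals overall accuracy in single-label multiclass).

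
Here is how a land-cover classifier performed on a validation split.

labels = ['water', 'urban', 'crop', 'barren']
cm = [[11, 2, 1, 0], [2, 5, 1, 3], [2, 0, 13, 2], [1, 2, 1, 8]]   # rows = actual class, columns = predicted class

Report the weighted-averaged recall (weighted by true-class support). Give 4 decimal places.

Per-class recall (TP/(TP+FN)):
  water: TP=11, FN=2+1+0=3 → 11/14 = 0.78571
  urban: TP=5, FN=2+1+3=6 → 5/11 = 0.45455
  crop: TP=13, FN=2+0+2=4 → 13/17 = 0.76471
  barren: TP=8, FN=1+2+1=4 → 8/12 = 0.66667
Weighted-recall = Σ (supportᵢ/N)·recallᵢ with N=54: (14/54)·0.78571 + (11/54)·0.45455 + (17/54)·0.76471 + (12/54)·0.66667 = 0.6852

0.6852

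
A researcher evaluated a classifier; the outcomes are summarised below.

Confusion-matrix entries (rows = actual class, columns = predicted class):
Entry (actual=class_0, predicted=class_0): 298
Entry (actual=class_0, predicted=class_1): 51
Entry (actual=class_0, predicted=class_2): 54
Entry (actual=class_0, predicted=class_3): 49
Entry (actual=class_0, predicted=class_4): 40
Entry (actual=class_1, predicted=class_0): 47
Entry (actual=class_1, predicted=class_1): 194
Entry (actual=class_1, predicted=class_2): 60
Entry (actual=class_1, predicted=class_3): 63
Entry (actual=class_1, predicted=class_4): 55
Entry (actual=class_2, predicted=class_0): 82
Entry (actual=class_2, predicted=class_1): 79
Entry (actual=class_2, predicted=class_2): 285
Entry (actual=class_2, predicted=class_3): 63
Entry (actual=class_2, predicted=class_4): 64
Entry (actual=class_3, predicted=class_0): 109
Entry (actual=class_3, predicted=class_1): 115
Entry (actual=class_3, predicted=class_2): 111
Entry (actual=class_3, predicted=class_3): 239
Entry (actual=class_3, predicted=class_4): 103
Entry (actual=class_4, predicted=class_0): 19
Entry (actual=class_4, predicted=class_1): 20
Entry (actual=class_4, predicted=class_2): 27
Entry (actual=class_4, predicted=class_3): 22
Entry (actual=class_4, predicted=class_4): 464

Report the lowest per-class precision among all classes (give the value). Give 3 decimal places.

Per-class precision (TP/(TP+FP)):
  class_0: TP=298, FP=47+82+109+19=257 → 298/555 = 0.5369
  class_1: TP=194, FP=51+79+115+20=265 → 194/459 = 0.4227
  class_2: TP=285, FP=54+60+111+27=252 → 285/537 = 0.5307
  class_3: TP=239, FP=49+63+63+22=197 → 239/436 = 0.5482
  class_4: TP=464, FP=40+55+64+103=262 → 464/726 = 0.6391
Lowest is class 'class_1' with precision = 0.423.

0.423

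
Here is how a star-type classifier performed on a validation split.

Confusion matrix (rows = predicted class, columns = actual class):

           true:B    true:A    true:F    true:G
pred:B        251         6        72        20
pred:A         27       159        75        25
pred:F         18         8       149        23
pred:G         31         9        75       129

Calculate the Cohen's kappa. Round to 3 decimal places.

0.520

Observed agreement pₒ = trace/N = 688/1077 = 0.6388
Expected agreement pₑ = Σ (rowᵢ·colᵢ)/N² = (327·349 + 182·286 + 371·198 + 197·244)/1077² = 0.2480
κ = (pₒ − pₑ)/(1 − pₑ) = (0.6388 − 0.2480)/(1 − 0.2480) = 0.520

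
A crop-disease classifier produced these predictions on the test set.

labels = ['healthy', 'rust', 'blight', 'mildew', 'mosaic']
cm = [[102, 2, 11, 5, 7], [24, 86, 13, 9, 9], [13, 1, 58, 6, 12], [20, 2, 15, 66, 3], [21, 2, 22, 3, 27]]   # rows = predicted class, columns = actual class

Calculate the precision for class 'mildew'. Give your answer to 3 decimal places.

precision = TP/(TP+FP).
mildew: TP=66, FP=20+2+15+3=40 → 66/106 = 0.6226

0.623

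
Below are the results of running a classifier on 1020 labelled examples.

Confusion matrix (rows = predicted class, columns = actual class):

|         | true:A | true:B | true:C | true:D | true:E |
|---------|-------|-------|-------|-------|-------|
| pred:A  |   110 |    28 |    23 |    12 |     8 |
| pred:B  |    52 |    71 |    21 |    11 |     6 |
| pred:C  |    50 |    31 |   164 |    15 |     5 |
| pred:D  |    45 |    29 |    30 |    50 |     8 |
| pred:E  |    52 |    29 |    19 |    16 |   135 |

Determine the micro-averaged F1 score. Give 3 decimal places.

0.520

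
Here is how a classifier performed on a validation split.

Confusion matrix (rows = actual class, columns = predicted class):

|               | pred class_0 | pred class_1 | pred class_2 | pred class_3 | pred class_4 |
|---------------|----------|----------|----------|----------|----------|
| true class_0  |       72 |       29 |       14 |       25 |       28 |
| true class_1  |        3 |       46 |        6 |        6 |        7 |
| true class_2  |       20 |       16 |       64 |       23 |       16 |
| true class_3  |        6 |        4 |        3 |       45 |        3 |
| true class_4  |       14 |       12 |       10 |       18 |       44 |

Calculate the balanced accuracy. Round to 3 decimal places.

0.550

Balanced accuracy = mean of per-class recall.
  class_0: recall = 72/168 = 0.4286
  class_1: recall = 46/68 = 0.6765
  class_2: recall = 64/139 = 0.4604
  class_3: recall = 45/61 = 0.7377
  class_4: recall = 44/98 = 0.4490
Mean = (0.4286 + 0.6765 + 0.4604 + 0.7377 + 0.4490) / 5 = 0.550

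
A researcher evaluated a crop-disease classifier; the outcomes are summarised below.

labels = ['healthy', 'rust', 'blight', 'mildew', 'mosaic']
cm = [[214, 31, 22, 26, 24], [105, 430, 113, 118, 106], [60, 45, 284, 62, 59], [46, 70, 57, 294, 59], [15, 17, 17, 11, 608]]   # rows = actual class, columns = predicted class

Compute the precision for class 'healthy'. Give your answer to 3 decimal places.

Take TP from the diagonal, FP from the rest of the 'healthy' prediction marginal, FN from the rest of the 'healthy' actual marginal.
precision = TP/(TP+FP).
healthy: TP=214, FP=105+60+46+15=226 → 214/440 = 0.4864

0.486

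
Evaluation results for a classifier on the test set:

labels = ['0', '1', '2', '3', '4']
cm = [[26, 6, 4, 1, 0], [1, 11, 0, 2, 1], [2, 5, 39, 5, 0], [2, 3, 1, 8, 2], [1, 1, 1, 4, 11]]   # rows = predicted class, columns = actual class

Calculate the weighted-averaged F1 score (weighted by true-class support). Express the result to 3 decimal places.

Per-class F1 score (2·TP/(2·TP+FP+FN)):
  0: TP=26, FP=6+4+1+0=11, FN=1+2+2+1=6 → 52/69 = 0.7536
  1: TP=11, FP=1+0+2+1=4, FN=6+5+3+1=15 → 22/41 = 0.5366
  2: TP=39, FP=2+5+5+0=12, FN=4+0+1+1=6 → 78/96 = 0.8125
  3: TP=8, FP=2+3+1+2=8, FN=1+2+5+4=12 → 16/36 = 0.4444
  4: TP=11, FP=1+1+1+4=7, FN=0+1+0+2=3 → 22/32 = 0.6875
Weighted-F1 score = Σ (supportᵢ/N)·F1 scoreᵢ with N=137: (32/137)·0.7536 + (26/137)·0.5366 + (45/137)·0.8125 + (20/137)·0.4444 + (14/137)·0.6875 = 0.680

0.680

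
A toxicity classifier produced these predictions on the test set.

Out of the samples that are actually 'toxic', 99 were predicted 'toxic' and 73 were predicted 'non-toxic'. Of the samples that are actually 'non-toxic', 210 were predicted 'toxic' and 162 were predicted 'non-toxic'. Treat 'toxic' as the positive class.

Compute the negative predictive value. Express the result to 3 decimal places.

NPV = TN/(TN+FN) = 162/(162+73) = 0.689

0.689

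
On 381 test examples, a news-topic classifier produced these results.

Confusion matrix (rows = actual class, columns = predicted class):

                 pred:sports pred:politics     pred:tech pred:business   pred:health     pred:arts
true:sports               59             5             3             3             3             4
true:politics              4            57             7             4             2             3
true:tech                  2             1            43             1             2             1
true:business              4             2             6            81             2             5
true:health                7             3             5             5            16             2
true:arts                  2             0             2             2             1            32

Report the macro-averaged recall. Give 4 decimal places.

Per-class recall (TP/(TP+FN)):
  sports: TP=59, FN=5+3+3+3+4=18 → 59/77 = 0.76623
  politics: TP=57, FN=4+7+4+2+3=20 → 57/77 = 0.74026
  tech: TP=43, FN=2+1+1+2+1=7 → 43/50 = 0.86000
  business: TP=81, FN=4+2+6+2+5=19 → 81/100 = 0.81000
  health: TP=16, FN=7+3+5+5+2=22 → 16/38 = 0.42105
  arts: TP=32, FN=2+0+2+2+1=7 → 32/39 = 0.82051
Macro-recall = mean = (0.76623 + 0.74026 + 0.86000 + 0.81000 + 0.42105 + 0.82051) / 6 = 0.7363

0.7363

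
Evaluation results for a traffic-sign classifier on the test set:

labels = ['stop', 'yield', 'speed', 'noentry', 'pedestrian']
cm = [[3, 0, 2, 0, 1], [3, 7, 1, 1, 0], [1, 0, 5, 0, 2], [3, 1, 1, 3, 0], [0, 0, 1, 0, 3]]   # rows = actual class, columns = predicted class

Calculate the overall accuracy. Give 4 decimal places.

0.5526

Accuracy = trace / total = (3+7+5+3+3=21) / 38 = 21/38 = 0.5526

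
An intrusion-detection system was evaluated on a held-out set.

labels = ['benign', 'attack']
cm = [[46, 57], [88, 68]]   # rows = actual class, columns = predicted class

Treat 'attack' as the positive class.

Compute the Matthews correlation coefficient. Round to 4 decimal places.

MCC = (TP·TN − FP·FN) / √((TP+FP)(TP+FN)(TN+FP)(TN+FN))
Numerator = 68·46 − 57·88 = -1888
Denominator = √(125·156·103·134) = √269139000 = 16405.4564
MCC = -1888 / 16405.4564 = -0.1151

-0.1151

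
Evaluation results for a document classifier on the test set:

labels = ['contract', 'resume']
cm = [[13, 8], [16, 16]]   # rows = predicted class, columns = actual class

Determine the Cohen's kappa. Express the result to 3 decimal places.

0.112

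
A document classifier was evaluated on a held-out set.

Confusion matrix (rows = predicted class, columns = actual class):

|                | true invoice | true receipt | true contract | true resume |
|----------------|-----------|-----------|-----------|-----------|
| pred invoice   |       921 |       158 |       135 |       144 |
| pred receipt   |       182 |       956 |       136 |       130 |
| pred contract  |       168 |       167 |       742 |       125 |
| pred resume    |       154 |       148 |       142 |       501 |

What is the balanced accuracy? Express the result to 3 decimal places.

0.629

Balanced accuracy = mean of per-class recall.
  invoice: recall = 921/1425 = 0.6463
  receipt: recall = 956/1429 = 0.6690
  contract: recall = 742/1155 = 0.6424
  resume: recall = 501/900 = 0.5567
Mean = (0.6463 + 0.6690 + 0.6424 + 0.5567) / 4 = 0.629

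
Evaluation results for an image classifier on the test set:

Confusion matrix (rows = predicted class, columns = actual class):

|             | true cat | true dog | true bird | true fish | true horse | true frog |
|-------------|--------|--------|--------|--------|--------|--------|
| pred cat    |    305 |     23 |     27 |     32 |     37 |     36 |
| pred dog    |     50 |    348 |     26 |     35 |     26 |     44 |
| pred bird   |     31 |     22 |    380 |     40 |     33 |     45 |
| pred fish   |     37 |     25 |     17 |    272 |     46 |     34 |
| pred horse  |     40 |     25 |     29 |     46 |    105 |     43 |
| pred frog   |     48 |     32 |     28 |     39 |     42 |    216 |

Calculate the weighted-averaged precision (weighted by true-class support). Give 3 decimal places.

Per-class precision (TP/(TP+FP)):
  cat: TP=305, FP=23+27+32+37+36=155 → 305/460 = 0.6630
  dog: TP=348, FP=50+26+35+26+44=181 → 348/529 = 0.6578
  bird: TP=380, FP=31+22+40+33+45=171 → 380/551 = 0.6897
  fish: TP=272, FP=37+25+17+46+34=159 → 272/431 = 0.6311
  horse: TP=105, FP=40+25+29+46+43=183 → 105/288 = 0.3646
  frog: TP=216, FP=48+32+28+39+42=189 → 216/405 = 0.5333
Weighted-precision = Σ (supportᵢ/N)·precisionᵢ with N=2664: (511/2664)·0.6630 + (475/2664)·0.6578 + (507/2664)·0.6897 + (464/2664)·0.6311 + (289/2664)·0.3646 + (418/2664)·0.5333 = 0.609

0.609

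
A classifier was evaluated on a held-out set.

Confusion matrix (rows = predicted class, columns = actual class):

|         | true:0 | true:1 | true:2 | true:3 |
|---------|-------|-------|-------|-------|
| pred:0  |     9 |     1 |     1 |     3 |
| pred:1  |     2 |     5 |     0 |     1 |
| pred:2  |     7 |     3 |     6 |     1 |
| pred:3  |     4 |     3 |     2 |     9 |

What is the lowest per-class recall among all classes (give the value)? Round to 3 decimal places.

0.409

Per-class recall (TP/(TP+FN)):
  0: TP=9, FN=2+7+4=13 → 9/22 = 0.4091
  1: TP=5, FN=1+3+3=7 → 5/12 = 0.4167
  2: TP=6, FN=1+0+2=3 → 6/9 = 0.6667
  3: TP=9, FN=3+1+1=5 → 9/14 = 0.6429
Lowest is class '0' with recall = 0.409.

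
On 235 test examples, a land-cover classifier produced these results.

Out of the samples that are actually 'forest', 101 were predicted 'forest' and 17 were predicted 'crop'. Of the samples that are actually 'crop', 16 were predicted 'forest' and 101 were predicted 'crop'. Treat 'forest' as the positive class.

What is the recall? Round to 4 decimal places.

Recall = TP/(TP+FN) = 101/(101+17) = 101/118 = 0.8559

0.8559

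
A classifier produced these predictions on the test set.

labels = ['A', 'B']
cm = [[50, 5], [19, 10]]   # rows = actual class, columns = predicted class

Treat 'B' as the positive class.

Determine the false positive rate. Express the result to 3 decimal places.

FPR = FP/(FP+TN) = 5/(5+50) = 0.091

0.091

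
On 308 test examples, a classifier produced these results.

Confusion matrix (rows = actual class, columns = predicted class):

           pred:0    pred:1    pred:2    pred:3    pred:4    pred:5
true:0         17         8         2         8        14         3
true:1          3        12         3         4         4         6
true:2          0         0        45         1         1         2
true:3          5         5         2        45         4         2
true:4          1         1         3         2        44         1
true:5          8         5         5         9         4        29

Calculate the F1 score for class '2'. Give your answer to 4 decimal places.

Take TP from the diagonal, FP from the rest of the '2' prediction marginal, FN from the rest of the '2' actual marginal.
F1 score = 2·TP/(2·TP+FP+FN).
2: TP=45, FP=2+3+2+3+5=15, FN=0+0+1+1+2=4 → 90/109 = 0.82569

0.8257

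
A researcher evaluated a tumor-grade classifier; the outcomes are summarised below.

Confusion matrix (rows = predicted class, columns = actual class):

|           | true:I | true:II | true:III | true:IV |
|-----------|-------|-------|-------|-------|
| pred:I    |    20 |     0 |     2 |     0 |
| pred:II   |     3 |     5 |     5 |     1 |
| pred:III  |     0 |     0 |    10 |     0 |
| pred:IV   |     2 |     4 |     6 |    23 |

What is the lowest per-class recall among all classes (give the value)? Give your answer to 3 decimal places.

Per-class recall (TP/(TP+FN)):
  I: TP=20, FN=3+0+2=5 → 20/25 = 0.8000
  II: TP=5, FN=0+0+4=4 → 5/9 = 0.5556
  III: TP=10, FN=2+5+6=13 → 10/23 = 0.4348
  IV: TP=23, FN=0+1+0=1 → 23/24 = 0.9583
Lowest is class 'III' with recall = 0.435.

0.435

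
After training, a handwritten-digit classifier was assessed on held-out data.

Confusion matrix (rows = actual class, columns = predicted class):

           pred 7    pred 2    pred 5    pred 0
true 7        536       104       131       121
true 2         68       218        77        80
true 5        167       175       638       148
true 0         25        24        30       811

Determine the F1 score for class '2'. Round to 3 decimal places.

0.452

One-vs-rest for '2': TP = diagonal; FP = other classes predicted '2'; FN = '2' predicted as other.
F1 score = 2·TP/(2·TP+FP+FN).
2: TP=218, FP=104+175+24=303, FN=68+77+80=225 → 436/964 = 0.4523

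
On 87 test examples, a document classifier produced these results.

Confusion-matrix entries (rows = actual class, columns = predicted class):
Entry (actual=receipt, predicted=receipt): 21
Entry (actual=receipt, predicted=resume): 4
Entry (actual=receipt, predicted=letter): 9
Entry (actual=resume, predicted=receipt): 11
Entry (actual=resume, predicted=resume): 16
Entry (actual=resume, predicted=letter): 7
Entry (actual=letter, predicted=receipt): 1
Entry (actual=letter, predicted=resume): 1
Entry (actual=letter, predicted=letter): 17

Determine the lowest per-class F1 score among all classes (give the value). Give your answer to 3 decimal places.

0.582

Per-class F1 score (2·TP/(2·TP+FP+FN)):
  receipt: TP=21, FP=11+1=12, FN=4+9=13 → 42/67 = 0.6269
  resume: TP=16, FP=4+1=5, FN=11+7=18 → 32/55 = 0.5818
  letter: TP=17, FP=9+7=16, FN=1+1=2 → 34/52 = 0.6538
Lowest is class 'resume' with F1 score = 0.582.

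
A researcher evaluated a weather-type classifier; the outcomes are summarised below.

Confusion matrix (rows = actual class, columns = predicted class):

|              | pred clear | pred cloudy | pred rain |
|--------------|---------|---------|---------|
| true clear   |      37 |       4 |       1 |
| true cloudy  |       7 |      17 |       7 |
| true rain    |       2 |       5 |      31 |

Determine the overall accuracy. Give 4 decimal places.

Accuracy = trace / total = (37+17+31=85) / 111 = 85/111 = 0.7658

0.7658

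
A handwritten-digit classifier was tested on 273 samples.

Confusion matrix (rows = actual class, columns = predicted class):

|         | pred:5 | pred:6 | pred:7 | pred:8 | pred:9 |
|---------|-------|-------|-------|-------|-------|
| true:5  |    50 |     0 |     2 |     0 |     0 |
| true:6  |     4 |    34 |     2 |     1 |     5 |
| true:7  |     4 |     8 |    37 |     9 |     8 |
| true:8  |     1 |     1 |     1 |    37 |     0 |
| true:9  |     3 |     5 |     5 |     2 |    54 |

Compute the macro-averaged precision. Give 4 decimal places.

Per-class precision (TP/(TP+FP)):
  5: TP=50, FP=4+4+1+3=12 → 50/62 = 0.80645
  6: TP=34, FP=0+8+1+5=14 → 34/48 = 0.70833
  7: TP=37, FP=2+2+1+5=10 → 37/47 = 0.78723
  8: TP=37, FP=0+1+9+2=12 → 37/49 = 0.75510
  9: TP=54, FP=0+5+8+0=13 → 54/67 = 0.80597
Macro-precision = mean = (0.80645 + 0.70833 + 0.78723 + 0.75510 + 0.80597) / 5 = 0.7726

0.7726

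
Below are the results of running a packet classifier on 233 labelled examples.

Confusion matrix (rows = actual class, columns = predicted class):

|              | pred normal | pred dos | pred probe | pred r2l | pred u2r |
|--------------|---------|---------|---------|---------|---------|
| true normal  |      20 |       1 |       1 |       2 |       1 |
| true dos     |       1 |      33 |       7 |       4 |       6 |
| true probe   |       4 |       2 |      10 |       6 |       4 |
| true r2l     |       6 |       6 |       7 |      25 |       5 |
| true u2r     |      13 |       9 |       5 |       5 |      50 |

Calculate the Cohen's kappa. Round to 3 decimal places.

Observed agreement pₒ = trace/N = 138/233 = 0.5923
Expected agreement pₑ = Σ (rowᵢ·colᵢ)/N² = (25·44 + 51·51 + 26·30 + 49·42 + 82·66)/233² = 0.2201
κ = (pₒ − pₑ)/(1 − pₑ) = (0.5923 − 0.2201)/(1 − 0.2201) = 0.477

0.477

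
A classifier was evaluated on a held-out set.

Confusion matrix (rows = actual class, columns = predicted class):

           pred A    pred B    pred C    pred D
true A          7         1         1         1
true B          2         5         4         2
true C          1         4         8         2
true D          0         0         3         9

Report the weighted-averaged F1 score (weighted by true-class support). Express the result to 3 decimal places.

Per-class F1 score (2·TP/(2·TP+FP+FN)):
  A: TP=7, FP=2+1+0=3, FN=1+1+1=3 → 14/20 = 0.7000
  B: TP=5, FP=1+4+0=5, FN=2+4+2=8 → 10/23 = 0.4348
  C: TP=8, FP=1+4+3=8, FN=1+4+2=7 → 16/31 = 0.5161
  D: TP=9, FP=1+2+2=5, FN=0+0+3=3 → 18/26 = 0.6923
Weighted-F1 score = Σ (supportᵢ/N)·F1 scoreᵢ with N=50: (10/50)·0.7000 + (13/50)·0.4348 + (15/50)·0.5161 + (12/50)·0.6923 = 0.574

0.574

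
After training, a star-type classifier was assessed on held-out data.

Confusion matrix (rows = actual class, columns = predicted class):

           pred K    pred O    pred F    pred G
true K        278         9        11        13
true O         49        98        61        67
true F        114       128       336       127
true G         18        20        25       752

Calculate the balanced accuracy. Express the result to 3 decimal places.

0.662

Balanced accuracy = mean of per-class recall.
  K: recall = 278/311 = 0.8939
  O: recall = 98/275 = 0.3564
  F: recall = 336/705 = 0.4766
  G: recall = 752/815 = 0.9227
Mean = (0.8939 + 0.3564 + 0.4766 + 0.9227) / 4 = 0.662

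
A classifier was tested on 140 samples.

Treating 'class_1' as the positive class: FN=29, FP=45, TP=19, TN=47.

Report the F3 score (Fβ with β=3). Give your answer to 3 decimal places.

0.383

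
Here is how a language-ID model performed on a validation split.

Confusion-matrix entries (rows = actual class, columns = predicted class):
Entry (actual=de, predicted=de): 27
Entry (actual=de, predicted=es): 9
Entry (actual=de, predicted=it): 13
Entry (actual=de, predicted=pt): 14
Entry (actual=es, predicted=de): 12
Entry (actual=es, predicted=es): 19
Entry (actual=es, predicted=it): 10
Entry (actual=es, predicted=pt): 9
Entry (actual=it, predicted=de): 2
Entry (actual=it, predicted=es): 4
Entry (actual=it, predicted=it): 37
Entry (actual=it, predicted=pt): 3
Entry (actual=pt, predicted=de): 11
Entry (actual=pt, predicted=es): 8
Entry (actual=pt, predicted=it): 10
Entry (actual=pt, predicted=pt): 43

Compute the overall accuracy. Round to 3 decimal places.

0.545

Accuracy = trace / total = (27+19+37+43=126) / 231 = 126/231 = 0.545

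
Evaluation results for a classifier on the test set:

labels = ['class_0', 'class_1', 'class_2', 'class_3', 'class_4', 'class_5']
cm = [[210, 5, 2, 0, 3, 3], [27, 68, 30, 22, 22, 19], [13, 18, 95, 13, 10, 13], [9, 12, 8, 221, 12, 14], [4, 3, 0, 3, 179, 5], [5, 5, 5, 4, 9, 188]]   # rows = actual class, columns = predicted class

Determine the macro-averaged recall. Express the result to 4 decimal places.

Per-class recall (TP/(TP+FN)):
  class_0: TP=210, FN=5+2+0+3+3=13 → 210/223 = 0.94170
  class_1: TP=68, FN=27+30+22+22+19=120 → 68/188 = 0.36170
  class_2: TP=95, FN=13+18+13+10+13=67 → 95/162 = 0.58642
  class_3: TP=221, FN=9+12+8+12+14=55 → 221/276 = 0.80072
  class_4: TP=179, FN=4+3+0+3+5=15 → 179/194 = 0.92268
  class_5: TP=188, FN=5+5+5+4+9=28 → 188/216 = 0.87037
Macro-recall = mean = (0.94170 + 0.36170 + 0.58642 + 0.80072 + 0.92268 + 0.87037) / 6 = 0.7473

0.7473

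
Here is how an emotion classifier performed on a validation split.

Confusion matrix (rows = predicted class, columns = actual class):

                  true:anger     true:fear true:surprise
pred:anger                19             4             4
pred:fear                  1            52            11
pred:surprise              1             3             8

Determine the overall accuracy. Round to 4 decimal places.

0.7670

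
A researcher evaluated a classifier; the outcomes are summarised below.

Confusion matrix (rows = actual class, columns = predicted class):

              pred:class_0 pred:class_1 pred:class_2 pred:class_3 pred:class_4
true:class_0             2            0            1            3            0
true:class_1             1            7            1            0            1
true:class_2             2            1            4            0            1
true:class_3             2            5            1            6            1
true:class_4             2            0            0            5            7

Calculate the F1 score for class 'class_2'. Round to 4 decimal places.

0.5333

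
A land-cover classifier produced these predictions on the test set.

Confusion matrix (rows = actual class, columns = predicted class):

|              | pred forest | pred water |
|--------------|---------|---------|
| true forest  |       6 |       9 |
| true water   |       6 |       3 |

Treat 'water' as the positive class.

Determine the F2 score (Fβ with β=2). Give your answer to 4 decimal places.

0.3125

Fβ = (1+β²)·TP / ((1+β²)·TP + β²·FN + FP), with β²=4
= 5·3 / (5·3 + 4·6 + 9) = 0.3125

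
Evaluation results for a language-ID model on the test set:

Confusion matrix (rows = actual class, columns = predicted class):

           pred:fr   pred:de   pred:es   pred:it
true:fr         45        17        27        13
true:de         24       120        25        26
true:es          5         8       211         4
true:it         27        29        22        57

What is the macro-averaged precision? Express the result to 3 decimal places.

0.611

Per-class precision (TP/(TP+FP)):
  fr: TP=45, FP=24+5+27=56 → 45/101 = 0.4455
  de: TP=120, FP=17+8+29=54 → 120/174 = 0.6897
  es: TP=211, FP=27+25+22=74 → 211/285 = 0.7404
  it: TP=57, FP=13+26+4=43 → 57/100 = 0.5700
Macro-precision = mean = (0.4455 + 0.6897 + 0.7404 + 0.5700) / 4 = 0.611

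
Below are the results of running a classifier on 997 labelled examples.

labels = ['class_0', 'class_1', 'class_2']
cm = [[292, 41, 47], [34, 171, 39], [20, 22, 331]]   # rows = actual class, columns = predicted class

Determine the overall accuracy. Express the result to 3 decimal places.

0.796

Accuracy = trace / total = (292+171+331=794) / 997 = 794/997 = 0.796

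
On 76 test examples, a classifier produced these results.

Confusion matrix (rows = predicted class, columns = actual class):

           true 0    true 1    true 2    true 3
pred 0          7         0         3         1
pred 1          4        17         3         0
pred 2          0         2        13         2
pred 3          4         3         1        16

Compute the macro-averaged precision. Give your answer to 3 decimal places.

Per-class precision (TP/(TP+FP)):
  0: TP=7, FP=0+3+1=4 → 7/11 = 0.6364
  1: TP=17, FP=4+3+0=7 → 17/24 = 0.7083
  2: TP=13, FP=0+2+2=4 → 13/17 = 0.7647
  3: TP=16, FP=4+3+1=8 → 16/24 = 0.6667
Macro-precision = mean = (0.6364 + 0.7083 + 0.7647 + 0.6667) / 4 = 0.694

0.694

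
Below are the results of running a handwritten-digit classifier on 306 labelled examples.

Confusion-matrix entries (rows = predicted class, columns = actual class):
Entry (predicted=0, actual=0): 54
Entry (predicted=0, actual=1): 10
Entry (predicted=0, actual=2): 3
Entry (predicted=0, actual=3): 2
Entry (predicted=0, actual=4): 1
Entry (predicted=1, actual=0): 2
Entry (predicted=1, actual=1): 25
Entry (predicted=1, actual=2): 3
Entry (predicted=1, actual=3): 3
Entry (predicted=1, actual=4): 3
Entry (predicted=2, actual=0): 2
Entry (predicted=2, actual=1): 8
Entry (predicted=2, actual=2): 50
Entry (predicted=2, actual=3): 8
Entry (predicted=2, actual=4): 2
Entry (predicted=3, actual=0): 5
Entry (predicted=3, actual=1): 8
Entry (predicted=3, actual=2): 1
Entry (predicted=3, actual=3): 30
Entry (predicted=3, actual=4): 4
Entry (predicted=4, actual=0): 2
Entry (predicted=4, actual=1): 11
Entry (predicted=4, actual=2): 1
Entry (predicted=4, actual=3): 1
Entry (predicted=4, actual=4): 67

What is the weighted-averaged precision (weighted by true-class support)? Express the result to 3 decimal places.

0.735

Per-class precision (TP/(TP+FP)):
  0: TP=54, FP=10+3+2+1=16 → 54/70 = 0.7714
  1: TP=25, FP=2+3+3+3=11 → 25/36 = 0.6944
  2: TP=50, FP=2+8+8+2=20 → 50/70 = 0.7143
  3: TP=30, FP=5+8+1+4=18 → 30/48 = 0.6250
  4: TP=67, FP=2+11+1+1=15 → 67/82 = 0.8171
Weighted-precision = Σ (supportᵢ/N)·precisionᵢ with N=306: (65/306)·0.7714 + (62/306)·0.6944 + (58/306)·0.7143 + (44/306)·0.6250 + (77/306)·0.8171 = 0.735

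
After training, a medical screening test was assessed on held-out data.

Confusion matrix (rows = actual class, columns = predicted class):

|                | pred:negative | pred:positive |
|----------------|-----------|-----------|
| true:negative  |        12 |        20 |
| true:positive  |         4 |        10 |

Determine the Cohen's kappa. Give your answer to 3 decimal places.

0.068

Observed agreement pₒ = trace/N = 22/46 = 0.4783
Expected agreement pₑ = Σ (rowᵢ·colᵢ)/N² = (32·16 + 14·30)/46² = 0.4405
κ = (pₒ − pₑ)/(1 − pₑ) = (0.4783 − 0.4405)/(1 − 0.4405) = 0.068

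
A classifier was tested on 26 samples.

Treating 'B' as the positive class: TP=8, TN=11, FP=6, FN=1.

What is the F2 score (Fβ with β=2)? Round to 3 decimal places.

Fβ = (1+β²)·TP / ((1+β²)·TP + β²·FN + FP), with β²=4
= 5·8 / (5·8 + 4·1 + 6) = 0.800

0.800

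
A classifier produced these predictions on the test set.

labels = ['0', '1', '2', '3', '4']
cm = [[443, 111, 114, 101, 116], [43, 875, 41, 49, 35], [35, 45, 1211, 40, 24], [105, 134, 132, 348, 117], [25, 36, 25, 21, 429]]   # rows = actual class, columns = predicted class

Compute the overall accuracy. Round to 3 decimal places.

0.710

Accuracy = trace / total = (443+875+1211+348+429=3306) / 4655 = 3306/4655 = 0.710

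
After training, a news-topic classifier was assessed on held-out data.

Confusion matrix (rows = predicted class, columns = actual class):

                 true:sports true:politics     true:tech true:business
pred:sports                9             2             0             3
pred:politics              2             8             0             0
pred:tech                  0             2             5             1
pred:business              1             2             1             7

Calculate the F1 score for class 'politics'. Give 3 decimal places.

0.667

Treat 'politics' as positive and all other classes as negative.
F1 score = 2·TP/(2·TP+FP+FN).
politics: TP=8, FP=2+0+0=2, FN=2+2+2=6 → 16/24 = 0.6667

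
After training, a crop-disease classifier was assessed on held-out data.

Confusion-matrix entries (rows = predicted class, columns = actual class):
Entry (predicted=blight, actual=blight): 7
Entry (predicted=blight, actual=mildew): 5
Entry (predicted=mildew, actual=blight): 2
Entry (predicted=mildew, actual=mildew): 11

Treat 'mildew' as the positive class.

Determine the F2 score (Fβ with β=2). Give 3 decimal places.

Fβ = (1+β²)·TP / ((1+β²)·TP + β²·FN + FP), with β²=4
= 5·11 / (5·11 + 4·5 + 2) = 0.714

0.714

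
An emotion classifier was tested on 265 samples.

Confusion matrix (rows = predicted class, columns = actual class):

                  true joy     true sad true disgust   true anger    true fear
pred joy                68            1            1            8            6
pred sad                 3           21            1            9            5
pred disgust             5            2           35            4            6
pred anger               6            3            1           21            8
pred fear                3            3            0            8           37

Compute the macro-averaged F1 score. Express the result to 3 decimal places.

0.664

Per-class F1 score (2·TP/(2·TP+FP+FN)):
  joy: TP=68, FP=1+1+8+6=16, FN=3+5+6+3=17 → 136/169 = 0.8047
  sad: TP=21, FP=3+1+9+5=18, FN=1+2+3+3=9 → 42/69 = 0.6087
  disgust: TP=35, FP=5+2+4+6=17, FN=1+1+1+0=3 → 70/90 = 0.7778
  anger: TP=21, FP=6+3+1+8=18, FN=8+9+4+8=29 → 42/89 = 0.4719
  fear: TP=37, FP=3+3+0+8=14, FN=6+5+6+8=25 → 74/113 = 0.6549
Macro-F1 score = mean = (0.8047 + 0.6087 + 0.7778 + 0.4719 + 0.6549) / 5 = 0.664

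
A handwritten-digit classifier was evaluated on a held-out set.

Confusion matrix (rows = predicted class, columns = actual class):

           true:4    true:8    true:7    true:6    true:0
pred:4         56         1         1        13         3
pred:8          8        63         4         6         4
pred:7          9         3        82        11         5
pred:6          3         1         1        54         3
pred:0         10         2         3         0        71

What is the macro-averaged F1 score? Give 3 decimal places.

0.779

Per-class F1 score (2·TP/(2·TP+FP+FN)):
  4: TP=56, FP=1+1+13+3=18, FN=8+9+3+10=30 → 112/160 = 0.7000
  8: TP=63, FP=8+4+6+4=22, FN=1+3+1+2=7 → 126/155 = 0.8129
  7: TP=82, FP=9+3+11+5=28, FN=1+4+1+3=9 → 164/201 = 0.8159
  6: TP=54, FP=3+1+1+3=8, FN=13+6+11+0=30 → 108/146 = 0.7397
  0: TP=71, FP=10+2+3+0=15, FN=3+4+5+3=15 → 142/172 = 0.8256
Macro-F1 score = mean = (0.7000 + 0.8129 + 0.8159 + 0.7397 + 0.8256) / 5 = 0.779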